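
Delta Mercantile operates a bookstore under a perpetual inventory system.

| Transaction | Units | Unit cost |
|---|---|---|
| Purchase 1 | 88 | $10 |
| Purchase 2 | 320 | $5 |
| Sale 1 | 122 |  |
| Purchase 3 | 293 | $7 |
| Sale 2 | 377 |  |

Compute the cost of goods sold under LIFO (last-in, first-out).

Sale 1 (122) [LIFO — newest first]: 122 @ $5 = $610
Sale 2 (377) [LIFO — newest first]: 293 @ $7 + 84 @ $5 = $2,471
Total COGS = $610 + $2,471 = $3,081
Ending inventory: 88 @ $10 + 114 @ $5 = $1,450

COGS = $3,081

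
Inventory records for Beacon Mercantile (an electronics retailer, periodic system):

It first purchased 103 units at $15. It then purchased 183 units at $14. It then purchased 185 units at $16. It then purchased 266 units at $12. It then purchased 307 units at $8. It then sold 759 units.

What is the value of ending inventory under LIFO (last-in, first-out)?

Sale 1 (759) [LIFO — newest first]: 307 @ $8 + 266 @ $12 + 185 @ $16 + 1 @ $14 = $8,622
Ending inventory: 103 @ $15 + 182 @ $14 = $4,093

Ending inventory = $4,093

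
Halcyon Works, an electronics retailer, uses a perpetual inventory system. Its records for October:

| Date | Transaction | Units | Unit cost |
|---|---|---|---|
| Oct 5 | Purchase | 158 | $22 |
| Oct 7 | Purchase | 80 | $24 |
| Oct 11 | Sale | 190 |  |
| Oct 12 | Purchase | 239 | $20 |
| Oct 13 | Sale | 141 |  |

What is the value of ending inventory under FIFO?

Ending inventory = $2,920

Oct 11, 190 sold [FIFO — oldest first]: 158 @ $22 + 32 @ $24 = $4,244
Oct 13, 141 sold [FIFO — oldest first]: 48 @ $24 + 93 @ $20 = $3,012
Total COGS = $4,244 + $3,012 = $7,256
Ending inventory: 146 @ $20 = $2,920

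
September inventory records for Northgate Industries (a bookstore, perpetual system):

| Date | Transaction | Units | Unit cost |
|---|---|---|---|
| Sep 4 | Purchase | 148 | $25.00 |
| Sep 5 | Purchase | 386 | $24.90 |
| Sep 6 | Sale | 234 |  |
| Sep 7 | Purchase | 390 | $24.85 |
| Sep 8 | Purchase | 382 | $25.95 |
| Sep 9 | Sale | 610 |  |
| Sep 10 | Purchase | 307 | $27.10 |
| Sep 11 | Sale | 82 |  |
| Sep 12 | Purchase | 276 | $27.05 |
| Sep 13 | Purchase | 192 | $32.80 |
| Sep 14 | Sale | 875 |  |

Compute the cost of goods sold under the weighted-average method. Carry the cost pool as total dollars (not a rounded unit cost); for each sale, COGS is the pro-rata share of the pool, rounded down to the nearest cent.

COGS = $47,332.66

After Sep 4: 148 on hand, pool $3,700.00 (≈ $25.0000 each)
After Sep 5: 534 on hand, pool $13,311.40 (≈ $24.9277 each)
Sep 6, sell 234: 234/534 × $13,311.40 → $5,833.08
After Sep 7: 690 on hand, pool $17,169.82 (≈ $24.8838 each)
After Sep 8: 1072 on hand, pool $27,082.72 (≈ $25.2637 each)
Sep 9, sell 610: 610/1072 × $27,082.72 → $15,410.87
After Sep 10: 769 on hand, pool $19,991.55 (≈ $25.9968 each)
Sep 11, sell 82: 82/769 × $19,991.55 → $2,131.73
After Sep 12: 963 on hand, pool $25,325.62 (≈ $26.2987 each)
After Sep 13: 1155 on hand, pool $31,623.22 (≈ $27.3794 each)
Sep 14, sell 875: 875/1155 × $31,623.22 → $23,956.98
Total COGS = $5,833.08 + $15,410.87 + $2,131.73 + $23,956.98 = $47,332.66
Ending inventory (cost pool remaining) = $7,666.24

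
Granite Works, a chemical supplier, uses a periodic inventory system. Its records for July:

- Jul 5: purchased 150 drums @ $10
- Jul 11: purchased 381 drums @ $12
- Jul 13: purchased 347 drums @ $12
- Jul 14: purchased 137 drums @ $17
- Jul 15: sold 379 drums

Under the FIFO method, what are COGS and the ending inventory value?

COGS = $4,248; ending inventory = $8,317

Jul 15, 379 sold [FIFO — oldest first]: 150 @ $10 + 229 @ $12 = $4,248
Ending inventory: 152 @ $12 + 347 @ $12 + 137 @ $17 = $8,317
Check: goods available $12,565 = COGS $4,248 + ending $8,317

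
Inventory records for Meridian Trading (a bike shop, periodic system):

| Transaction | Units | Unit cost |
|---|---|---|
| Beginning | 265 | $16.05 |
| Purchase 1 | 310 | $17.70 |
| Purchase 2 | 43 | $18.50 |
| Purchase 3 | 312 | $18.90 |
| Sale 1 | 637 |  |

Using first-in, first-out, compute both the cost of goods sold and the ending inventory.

Sale 1 (637) [FIFO — oldest first]: 265 @ $16.05 + 310 @ $17.70 + 43 @ $18.50 + 19 @ $18.90 = $10,894.85
Ending inventory: 293 @ $18.90 = $5,537.70

COGS = $10,894.85; ending inventory = $5,537.70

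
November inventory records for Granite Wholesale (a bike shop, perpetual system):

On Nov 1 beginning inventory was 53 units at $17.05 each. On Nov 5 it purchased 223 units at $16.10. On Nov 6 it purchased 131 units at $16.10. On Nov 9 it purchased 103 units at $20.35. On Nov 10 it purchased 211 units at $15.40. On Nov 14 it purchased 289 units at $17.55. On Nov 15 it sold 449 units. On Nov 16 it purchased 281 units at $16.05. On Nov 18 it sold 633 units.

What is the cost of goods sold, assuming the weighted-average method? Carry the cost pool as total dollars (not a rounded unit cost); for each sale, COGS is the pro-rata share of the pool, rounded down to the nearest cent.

COGS = $18,064.37

After Nov 1: 53 on hand, pool $903.65 (≈ $17.0500 each)
After Nov 5: 276 on hand, pool $4,493.95 (≈ $16.2824 each)
After Nov 6: 407 on hand, pool $6,603.05 (≈ $16.2237 each)
After Nov 9: 510 on hand, pool $8,699.10 (≈ $17.0571 each)
After Nov 10: 721 on hand, pool $11,948.50 (≈ $16.5721 each)
After Nov 14: 1010 on hand, pool $17,020.45 (≈ $16.8519 each)
Nov 15, sell 449: 449/1010 × $17,020.45 → $7,566.51
After Nov 16: 842 on hand, pool $13,963.99 (≈ $16.5843 each)
Nov 18, sell 633: 633/842 × $13,963.99 → $10,497.86
Total COGS = $7,566.51 + $10,497.86 = $18,064.37
Ending inventory (cost pool remaining) = $3,466.13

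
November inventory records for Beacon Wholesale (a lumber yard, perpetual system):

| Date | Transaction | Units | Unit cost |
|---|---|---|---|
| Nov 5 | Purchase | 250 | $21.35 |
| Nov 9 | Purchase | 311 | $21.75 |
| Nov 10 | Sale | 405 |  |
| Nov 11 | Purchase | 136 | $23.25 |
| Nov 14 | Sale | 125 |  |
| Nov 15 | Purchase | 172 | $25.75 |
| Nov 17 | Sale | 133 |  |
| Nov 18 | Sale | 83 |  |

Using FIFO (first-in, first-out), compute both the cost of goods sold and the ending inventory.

Nov 10, 405 sold [FIFO — oldest first]: 250 @ $21.35 + 155 @ $21.75 = $8,708.75
Nov 14, 125 sold [FIFO — oldest first]: 125 @ $21.75 = $2,718.75
Nov 17, 133 sold [FIFO — oldest first]: 31 @ $21.75 + 102 @ $23.25 = $3,045.75
Nov 18, 83 sold [FIFO — oldest first]: 34 @ $23.25 + 49 @ $25.75 = $2,052.25
Total COGS = $8,708.75 + $2,718.75 + $3,045.75 + $2,052.25 = $16,525.50
Ending inventory: 123 @ $25.75 = $3,167.25

COGS = $16,525.50; ending inventory = $3,167.25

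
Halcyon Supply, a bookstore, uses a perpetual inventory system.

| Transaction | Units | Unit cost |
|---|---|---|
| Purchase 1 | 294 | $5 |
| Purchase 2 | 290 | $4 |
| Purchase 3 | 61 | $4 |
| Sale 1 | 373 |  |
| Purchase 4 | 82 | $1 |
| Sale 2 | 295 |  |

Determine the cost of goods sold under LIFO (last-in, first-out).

Sale 1 (373) [LIFO — newest first]: 61 @ $4 + 290 @ $4 + 22 @ $5 = $1,514
Sale 2 (295) [LIFO — newest first]: 82 @ $1 + 213 @ $5 = $1,147
Total COGS = $1,514 + $1,147 = $2,661
Ending inventory: 59 @ $5 = $295

COGS = $2,661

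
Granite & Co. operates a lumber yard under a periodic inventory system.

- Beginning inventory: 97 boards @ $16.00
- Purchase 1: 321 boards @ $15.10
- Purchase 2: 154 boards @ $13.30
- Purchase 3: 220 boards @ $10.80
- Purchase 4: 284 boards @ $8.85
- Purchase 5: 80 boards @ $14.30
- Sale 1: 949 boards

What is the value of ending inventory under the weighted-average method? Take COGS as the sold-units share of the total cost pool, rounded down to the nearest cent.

Sale 1, sell 949: 949/1156 × $14,480.70 → $11,887.70
Ending inventory (cost pool remaining) = $2,593.00
Check: goods available $14,480.70 = COGS $11,887.70 + ending $2,593.00

Ending inventory = $2,593.00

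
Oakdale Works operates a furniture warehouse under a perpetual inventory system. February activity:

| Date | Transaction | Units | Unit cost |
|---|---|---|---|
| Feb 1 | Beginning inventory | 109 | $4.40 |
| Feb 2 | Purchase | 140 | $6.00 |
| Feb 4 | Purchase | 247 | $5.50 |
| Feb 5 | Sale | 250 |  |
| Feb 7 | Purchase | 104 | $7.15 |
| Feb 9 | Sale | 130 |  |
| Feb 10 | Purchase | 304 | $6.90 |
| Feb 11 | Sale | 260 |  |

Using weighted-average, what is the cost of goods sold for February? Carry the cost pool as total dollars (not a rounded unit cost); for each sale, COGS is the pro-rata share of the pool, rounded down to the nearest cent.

COGS = $3,806.36

After Feb 1: 109 on hand, pool $479.60 (≈ $4.4000 each)
After Feb 2: 249 on hand, pool $1,319.60 (≈ $5.2996 each)
After Feb 4: 496 on hand, pool $2,678.10 (≈ $5.3994 each)
Feb 5, sell 250: 250/496 × $2,678.10 → $1,349.84
After Feb 7: 350 on hand, pool $2,071.86 (≈ $5.9196 each)
Feb 9, sell 130: 130/350 × $2,071.86 → $769.54
After Feb 10: 524 on hand, pool $3,399.92 (≈ $6.4884 each)
Feb 11, sell 260: 260/524 × $3,399.92 → $1,686.98
Total COGS = $1,349.84 + $769.54 + $1,686.98 = $3,806.36
Ending inventory (cost pool remaining) = $1,712.94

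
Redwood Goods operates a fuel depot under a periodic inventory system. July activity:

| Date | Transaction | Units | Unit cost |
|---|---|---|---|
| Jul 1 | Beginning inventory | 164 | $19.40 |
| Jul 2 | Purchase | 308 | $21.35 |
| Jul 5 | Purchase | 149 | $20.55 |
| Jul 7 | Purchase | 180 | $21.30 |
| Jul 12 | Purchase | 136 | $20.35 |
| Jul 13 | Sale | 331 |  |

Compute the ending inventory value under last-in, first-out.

Jul 13, 331 sold [LIFO — newest first]: 136 @ $20.35 + 180 @ $21.30 + 15 @ $20.55 = $6,909.85
Ending inventory: 164 @ $19.40 + 308 @ $21.35 + 134 @ $20.55 = $12,511.10

Ending inventory = $12,511.10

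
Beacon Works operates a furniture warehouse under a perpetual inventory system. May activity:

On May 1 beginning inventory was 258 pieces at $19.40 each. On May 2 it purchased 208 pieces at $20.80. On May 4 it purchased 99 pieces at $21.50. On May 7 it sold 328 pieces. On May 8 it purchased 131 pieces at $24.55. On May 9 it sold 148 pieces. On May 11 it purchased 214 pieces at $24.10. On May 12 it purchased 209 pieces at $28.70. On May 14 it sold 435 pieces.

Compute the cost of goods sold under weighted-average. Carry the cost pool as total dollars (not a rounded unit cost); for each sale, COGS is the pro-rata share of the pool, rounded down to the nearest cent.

COGS = $20,671.57

After May 1: 258 on hand, pool $5,005.20 (≈ $19.4000 each)
After May 2: 466 on hand, pool $9,331.60 (≈ $20.0249 each)
After May 4: 565 on hand, pool $11,460.10 (≈ $20.2834 each)
May 7, sell 328: 328/565 × $11,460.10 → $6,652.94
After May 8: 368 on hand, pool $8,023.21 (≈ $21.8022 each)
May 9, sell 148: 148/368 × $8,023.21 → $3,226.72
After May 11: 434 on hand, pool $9,953.89 (≈ $22.9352 each)
After May 12: 643 on hand, pool $15,952.19 (≈ $24.8090 each)
May 14, sell 435: 435/643 × $15,952.19 → $10,791.91
Total COGS = $6,652.94 + $3,226.72 + $10,791.91 = $20,671.57
Ending inventory (cost pool remaining) = $5,160.28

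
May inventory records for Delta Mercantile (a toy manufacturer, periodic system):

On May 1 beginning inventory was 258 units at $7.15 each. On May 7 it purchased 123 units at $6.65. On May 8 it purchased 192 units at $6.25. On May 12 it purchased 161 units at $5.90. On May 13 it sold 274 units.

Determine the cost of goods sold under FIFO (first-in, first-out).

May 13, 274 sold [FIFO — oldest first]: 258 @ $7.15 + 16 @ $6.65 = $1,951.10
Ending inventory: 107 @ $6.65 + 192 @ $6.25 + 161 @ $5.90 = $2,861.45

COGS = $1,951.10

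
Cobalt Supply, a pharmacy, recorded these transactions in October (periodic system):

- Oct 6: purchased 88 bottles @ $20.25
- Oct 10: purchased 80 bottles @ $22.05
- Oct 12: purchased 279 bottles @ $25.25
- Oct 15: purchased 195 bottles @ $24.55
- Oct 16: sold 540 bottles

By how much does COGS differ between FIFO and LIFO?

$413.40

FIFO COGS: 88 @ $20.25 + 80 @ $22.05 + 279 @ $25.25 + 93 @ $24.55 = $12,873.90
LIFO COGS: 195 @ $24.55 + 279 @ $25.25 + 66 @ $22.05 = $13,287.30
Difference = |$12,873.90 − $13,287.30| = $413.40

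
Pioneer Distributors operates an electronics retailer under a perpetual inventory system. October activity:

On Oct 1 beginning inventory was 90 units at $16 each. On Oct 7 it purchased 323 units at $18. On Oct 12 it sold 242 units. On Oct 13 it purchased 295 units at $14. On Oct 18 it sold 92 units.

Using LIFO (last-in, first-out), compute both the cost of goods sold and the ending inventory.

Oct 12, 242 sold [LIFO — newest first]: 242 @ $18 = $4,356
Oct 18, 92 sold [LIFO — newest first]: 92 @ $14 = $1,288
Total COGS = $4,356 + $1,288 = $5,644
Ending inventory: 90 @ $16 + 81 @ $18 + 203 @ $14 = $5,740
Check: goods available $11,384 = COGS $5,644 + ending $5,740

COGS = $5,644; ending inventory = $5,740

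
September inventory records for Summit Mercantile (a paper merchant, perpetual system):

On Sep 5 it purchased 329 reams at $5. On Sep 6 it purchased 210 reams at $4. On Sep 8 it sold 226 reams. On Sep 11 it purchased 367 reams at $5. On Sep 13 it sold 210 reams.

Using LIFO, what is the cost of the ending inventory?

Sep 8, 226 sold [LIFO — newest first]: 210 @ $4 + 16 @ $5 = $920
Sep 13, 210 sold [LIFO — newest first]: 210 @ $5 = $1,050
Total COGS = $920 + $1,050 = $1,970
Ending inventory: 313 @ $5 + 157 @ $5 = $2,350
Check: goods available $4,320 = COGS $1,970 + ending $2,350

Ending inventory = $2,350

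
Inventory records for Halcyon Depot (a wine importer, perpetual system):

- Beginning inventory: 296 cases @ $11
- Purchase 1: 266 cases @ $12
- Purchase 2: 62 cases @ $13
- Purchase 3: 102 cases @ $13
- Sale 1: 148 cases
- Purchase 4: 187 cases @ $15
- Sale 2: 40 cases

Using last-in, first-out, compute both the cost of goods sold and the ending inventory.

Sale 1 (148) [LIFO — newest first]: 102 @ $13 + 46 @ $13 = $1,924
Sale 2 (40) [LIFO — newest first]: 40 @ $15 = $600
Total COGS = $1,924 + $600 = $2,524
Ending inventory: 296 @ $11 + 266 @ $12 + 16 @ $13 + 147 @ $15 = $8,861

COGS = $2,524; ending inventory = $8,861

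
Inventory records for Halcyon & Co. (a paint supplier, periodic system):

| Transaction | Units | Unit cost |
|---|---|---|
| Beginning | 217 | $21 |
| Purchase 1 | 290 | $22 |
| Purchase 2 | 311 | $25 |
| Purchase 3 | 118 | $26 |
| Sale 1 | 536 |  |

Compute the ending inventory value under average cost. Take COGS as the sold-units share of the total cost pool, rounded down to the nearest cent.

Sale 1, sell 536: 536/936 × $21,780.00 → $12,472.30
Ending inventory (cost pool remaining) = $9,307.70
Check: goods available $21,780.00 = COGS $12,472.30 + ending $9,307.70

Ending inventory = $9,307.70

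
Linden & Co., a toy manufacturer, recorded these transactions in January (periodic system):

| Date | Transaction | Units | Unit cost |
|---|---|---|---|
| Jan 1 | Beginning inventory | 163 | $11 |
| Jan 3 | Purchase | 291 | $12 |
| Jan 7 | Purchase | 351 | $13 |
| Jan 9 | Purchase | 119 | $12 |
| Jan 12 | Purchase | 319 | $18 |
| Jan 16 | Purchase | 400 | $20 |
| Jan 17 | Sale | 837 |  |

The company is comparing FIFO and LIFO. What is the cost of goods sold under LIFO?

FIFO COGS: 163 @ $11 + 291 @ $12 + 351 @ $13 + 32 @ $12 = $10,232
LIFO COGS: 400 @ $20 + 319 @ $18 + 118 @ $12 = $15,158

COGS = $15,158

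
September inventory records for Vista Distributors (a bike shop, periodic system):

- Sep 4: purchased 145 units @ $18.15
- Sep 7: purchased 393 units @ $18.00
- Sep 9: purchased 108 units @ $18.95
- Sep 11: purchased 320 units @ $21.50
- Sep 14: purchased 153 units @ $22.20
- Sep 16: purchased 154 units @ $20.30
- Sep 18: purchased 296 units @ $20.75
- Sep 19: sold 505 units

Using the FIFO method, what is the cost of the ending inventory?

Ending inventory = $22,185.40

Sep 19, 505 sold [FIFO — oldest first]: 145 @ $18.15 + 360 @ $18.00 = $9,111.75
Ending inventory: 33 @ $18.00 + 108 @ $18.95 + 320 @ $21.50 + 153 @ $22.20 + 154 @ $20.30 + 296 @ $20.75 = $22,185.40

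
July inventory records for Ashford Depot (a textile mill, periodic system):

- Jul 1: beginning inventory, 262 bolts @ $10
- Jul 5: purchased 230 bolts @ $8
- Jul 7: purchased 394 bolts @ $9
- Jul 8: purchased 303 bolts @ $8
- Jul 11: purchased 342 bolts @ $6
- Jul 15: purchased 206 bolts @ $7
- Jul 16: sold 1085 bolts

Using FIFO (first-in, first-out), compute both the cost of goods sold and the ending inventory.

COGS = $9,598; ending inventory = $4,326

Jul 16, 1085 sold [FIFO — oldest first]: 262 @ $10 + 230 @ $8 + 394 @ $9 + 199 @ $8 = $9,598
Ending inventory: 104 @ $8 + 342 @ $6 + 206 @ $7 = $4,326
Check: goods available $13,924 = COGS $9,598 + ending $4,326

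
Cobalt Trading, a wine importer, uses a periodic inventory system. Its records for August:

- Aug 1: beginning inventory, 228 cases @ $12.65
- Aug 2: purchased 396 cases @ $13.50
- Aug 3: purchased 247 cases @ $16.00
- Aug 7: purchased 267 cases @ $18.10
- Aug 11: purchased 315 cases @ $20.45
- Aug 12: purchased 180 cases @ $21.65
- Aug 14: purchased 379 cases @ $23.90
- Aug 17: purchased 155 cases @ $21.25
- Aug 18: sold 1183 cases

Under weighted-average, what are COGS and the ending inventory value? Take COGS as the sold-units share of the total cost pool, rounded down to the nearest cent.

COGS = $21,675.86; ending inventory = $18,029.64

Aug 18, sell 1183: 1183/2167 × $39,705.50 → $21,675.86
Ending inventory (cost pool remaining) = $18,029.64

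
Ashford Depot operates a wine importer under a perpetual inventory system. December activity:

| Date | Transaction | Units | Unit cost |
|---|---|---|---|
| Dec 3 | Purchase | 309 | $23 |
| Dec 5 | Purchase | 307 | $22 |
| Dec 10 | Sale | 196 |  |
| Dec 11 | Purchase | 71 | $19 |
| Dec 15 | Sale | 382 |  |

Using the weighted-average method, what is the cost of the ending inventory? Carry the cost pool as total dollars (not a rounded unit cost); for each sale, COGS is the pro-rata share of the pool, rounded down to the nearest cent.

After Dec 3: 309 on hand, pool $7,107.00 (≈ $23.0000 each)
After Dec 5: 616 on hand, pool $13,861.00 (≈ $22.5016 each)
Dec 10, sell 196: 196/616 × $13,861.00 → $4,410.31
After Dec 11: 491 on hand, pool $10,799.69 (≈ $21.9953 each)
Dec 15, sell 382: 382/491 × $10,799.69 → $8,402.20
Total COGS = $4,410.31 + $8,402.20 = $12,812.51
Ending inventory (cost pool remaining) = $2,397.49

Ending inventory = $2,397.49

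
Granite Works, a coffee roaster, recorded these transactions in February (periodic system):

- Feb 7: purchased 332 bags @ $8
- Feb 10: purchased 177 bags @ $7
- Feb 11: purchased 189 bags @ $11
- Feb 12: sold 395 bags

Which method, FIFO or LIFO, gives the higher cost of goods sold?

LIFO

FIFO COGS: 332 @ $8 + 63 @ $7 = $3,097
LIFO COGS: 189 @ $11 + 177 @ $7 + 29 @ $8 = $3,550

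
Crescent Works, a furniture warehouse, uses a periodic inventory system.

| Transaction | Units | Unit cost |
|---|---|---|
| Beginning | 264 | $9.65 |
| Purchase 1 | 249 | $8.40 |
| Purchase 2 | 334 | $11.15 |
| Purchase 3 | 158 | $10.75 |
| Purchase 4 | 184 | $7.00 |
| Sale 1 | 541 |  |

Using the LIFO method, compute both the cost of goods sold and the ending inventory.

Sale 1 (541) [LIFO — newest first]: 184 @ $7.00 + 158 @ $10.75 + 199 @ $11.15 = $5,205.35
Ending inventory: 264 @ $9.65 + 249 @ $8.40 + 135 @ $11.15 = $6,144.45
Check: goods available $11,349.80 = COGS $5,205.35 + ending $6,144.45

COGS = $5,205.35; ending inventory = $6,144.45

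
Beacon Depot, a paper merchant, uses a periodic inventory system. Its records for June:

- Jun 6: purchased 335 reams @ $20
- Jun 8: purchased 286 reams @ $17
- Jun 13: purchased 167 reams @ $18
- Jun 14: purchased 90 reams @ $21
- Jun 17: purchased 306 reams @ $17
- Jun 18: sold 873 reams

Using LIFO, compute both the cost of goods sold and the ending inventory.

COGS = $15,440; ending inventory = $6,220

Jun 18, 873 sold [LIFO — newest first]: 306 @ $17 + 90 @ $21 + 167 @ $18 + 286 @ $17 + 24 @ $20 = $15,440
Ending inventory: 311 @ $20 = $6,220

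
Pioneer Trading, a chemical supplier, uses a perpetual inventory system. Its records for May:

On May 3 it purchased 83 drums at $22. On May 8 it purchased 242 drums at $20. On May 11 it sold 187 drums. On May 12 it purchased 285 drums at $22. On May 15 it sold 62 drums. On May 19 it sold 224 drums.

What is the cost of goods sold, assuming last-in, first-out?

COGS = $10,030

May 11, 187 sold [LIFO — newest first]: 187 @ $20 = $3,740
May 15, 62 sold [LIFO — newest first]: 62 @ $22 = $1,364
May 19, 224 sold [LIFO — newest first]: 223 @ $22 + 1 @ $20 = $4,926
Total COGS = $3,740 + $1,364 + $4,926 = $10,030
Ending inventory: 83 @ $22 + 54 @ $20 = $2,906
Check: goods available $12,936 = COGS $10,030 + ending $2,906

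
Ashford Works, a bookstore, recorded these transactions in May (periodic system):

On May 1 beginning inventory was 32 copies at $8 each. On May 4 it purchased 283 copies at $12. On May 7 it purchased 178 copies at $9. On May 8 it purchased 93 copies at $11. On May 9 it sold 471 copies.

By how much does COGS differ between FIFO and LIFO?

$31

FIFO COGS: 32 @ $8 + 283 @ $12 + 156 @ $9 = $5,056
LIFO COGS: 93 @ $11 + 178 @ $9 + 200 @ $12 = $5,025
Difference = |$5,056 − $5,025| = $31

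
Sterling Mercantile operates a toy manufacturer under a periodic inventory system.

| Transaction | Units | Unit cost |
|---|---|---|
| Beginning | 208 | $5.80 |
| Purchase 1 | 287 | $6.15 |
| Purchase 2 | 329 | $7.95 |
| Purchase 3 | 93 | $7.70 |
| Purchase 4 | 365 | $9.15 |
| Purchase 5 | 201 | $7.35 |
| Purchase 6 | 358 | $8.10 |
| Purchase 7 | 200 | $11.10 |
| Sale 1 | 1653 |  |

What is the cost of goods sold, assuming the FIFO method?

Sale 1 (1653) [FIFO — oldest first]: 208 @ $5.80 + 287 @ $6.15 + 329 @ $7.95 + 93 @ $7.70 + 365 @ $9.15 + 201 @ $7.35 + 170 @ $8.10 = $12,497.20
Ending inventory: 188 @ $8.10 + 200 @ $11.10 = $3,742.80

COGS = $12,497.20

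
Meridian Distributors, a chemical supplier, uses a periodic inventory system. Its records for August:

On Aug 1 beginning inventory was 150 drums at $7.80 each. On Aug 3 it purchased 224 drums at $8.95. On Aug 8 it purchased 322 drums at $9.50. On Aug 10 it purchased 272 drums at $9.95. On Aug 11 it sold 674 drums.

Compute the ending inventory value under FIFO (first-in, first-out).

Ending inventory = $2,915.40

Aug 11, 674 sold [FIFO — oldest first]: 150 @ $7.80 + 224 @ $8.95 + 300 @ $9.50 = $6,024.80
Ending inventory: 22 @ $9.50 + 272 @ $9.95 = $2,915.40
Check: goods available $8,940.20 = COGS $6,024.80 + ending $2,915.40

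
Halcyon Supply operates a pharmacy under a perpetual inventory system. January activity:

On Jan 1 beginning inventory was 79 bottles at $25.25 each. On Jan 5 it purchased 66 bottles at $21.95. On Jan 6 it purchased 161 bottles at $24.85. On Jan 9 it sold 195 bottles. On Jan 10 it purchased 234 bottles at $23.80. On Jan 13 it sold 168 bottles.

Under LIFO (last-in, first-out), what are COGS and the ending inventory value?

Jan 9, 195 sold [LIFO — newest first]: 161 @ $24.85 + 34 @ $21.95 = $4,747.15
Jan 13, 168 sold [LIFO — newest first]: 168 @ $23.80 = $3,998.40
Total COGS = $4,747.15 + $3,998.40 = $8,745.55
Ending inventory: 79 @ $25.25 + 32 @ $21.95 + 66 @ $23.80 = $4,267.95

COGS = $8,745.55; ending inventory = $4,267.95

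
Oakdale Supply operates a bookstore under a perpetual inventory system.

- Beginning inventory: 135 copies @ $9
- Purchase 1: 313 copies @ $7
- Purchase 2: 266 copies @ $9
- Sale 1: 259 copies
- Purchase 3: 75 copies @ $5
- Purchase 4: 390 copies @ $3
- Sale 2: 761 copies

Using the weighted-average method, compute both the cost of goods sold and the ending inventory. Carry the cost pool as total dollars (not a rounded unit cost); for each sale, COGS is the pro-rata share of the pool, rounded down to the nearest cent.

COGS = $6,439.20; ending inventory = $905.80

After Beginning: 135 on hand, pool $1,215.00 (≈ $9.0000 each)
After Purchase 1: 448 on hand, pool $3,406.00 (≈ $7.6027 each)
After Purchase 2: 714 on hand, pool $5,800.00 (≈ $8.1232 each)
Sale 1, sell 259: 259/714 × $5,800.00 → $2,103.92
After Purchase 3: 530 on hand, pool $4,071.08 (≈ $7.6813 each)
After Purchase 4: 920 on hand, pool $5,241.08 (≈ $5.6968 each)
Sale 2, sell 761: 761/920 × $5,241.08 → $4,335.28
Total COGS = $2,103.92 + $4,335.28 = $6,439.20
Ending inventory (cost pool remaining) = $905.80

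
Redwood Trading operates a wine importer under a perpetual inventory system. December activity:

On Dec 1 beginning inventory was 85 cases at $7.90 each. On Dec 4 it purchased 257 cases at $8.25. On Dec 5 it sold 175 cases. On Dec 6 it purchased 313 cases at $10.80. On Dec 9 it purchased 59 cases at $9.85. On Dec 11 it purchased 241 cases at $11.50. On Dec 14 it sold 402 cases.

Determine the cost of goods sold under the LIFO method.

COGS = $5,898.00

Dec 5, 175 sold [LIFO — newest first]: 175 @ $8.25 = $1,443.75
Dec 14, 402 sold [LIFO — newest first]: 241 @ $11.50 + 59 @ $9.85 + 102 @ $10.80 = $4,454.25
Total COGS = $1,443.75 + $4,454.25 = $5,898.00
Ending inventory: 85 @ $7.90 + 82 @ $8.25 + 211 @ $10.80 = $3,626.80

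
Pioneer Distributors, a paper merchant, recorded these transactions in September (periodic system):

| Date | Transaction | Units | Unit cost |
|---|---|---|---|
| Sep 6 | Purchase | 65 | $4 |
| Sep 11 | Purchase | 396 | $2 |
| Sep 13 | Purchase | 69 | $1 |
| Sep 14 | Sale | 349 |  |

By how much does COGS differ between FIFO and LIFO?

FIFO COGS: 65 @ $4 + 284 @ $2 = $828
LIFO COGS: 69 @ $1 + 280 @ $2 = $629
Difference = |$828 − $629| = $199

$199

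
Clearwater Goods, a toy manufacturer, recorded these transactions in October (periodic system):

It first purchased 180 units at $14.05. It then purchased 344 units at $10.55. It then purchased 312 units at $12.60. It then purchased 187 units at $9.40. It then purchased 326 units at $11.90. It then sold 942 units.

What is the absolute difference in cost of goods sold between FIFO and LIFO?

$283.05

FIFO COGS: 180 @ $14.05 + 344 @ $10.55 + 312 @ $12.60 + 106 @ $9.40 = $11,085.80
LIFO COGS: 326 @ $11.90 + 187 @ $9.40 + 312 @ $12.60 + 117 @ $10.55 = $10,802.75
Difference = |$11,085.80 − $10,802.75| = $283.05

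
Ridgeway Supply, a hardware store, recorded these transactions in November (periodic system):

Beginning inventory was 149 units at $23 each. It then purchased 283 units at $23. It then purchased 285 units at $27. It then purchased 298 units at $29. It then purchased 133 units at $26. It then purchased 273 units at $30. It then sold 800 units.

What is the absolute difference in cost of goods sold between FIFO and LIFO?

FIFO COGS: 149 @ $23 + 283 @ $23 + 285 @ $27 + 83 @ $29 = $20,038
LIFO COGS: 273 @ $30 + 133 @ $26 + 298 @ $29 + 96 @ $27 = $22,882
Difference = |$20,038 − $22,882| = $2,844

$2,844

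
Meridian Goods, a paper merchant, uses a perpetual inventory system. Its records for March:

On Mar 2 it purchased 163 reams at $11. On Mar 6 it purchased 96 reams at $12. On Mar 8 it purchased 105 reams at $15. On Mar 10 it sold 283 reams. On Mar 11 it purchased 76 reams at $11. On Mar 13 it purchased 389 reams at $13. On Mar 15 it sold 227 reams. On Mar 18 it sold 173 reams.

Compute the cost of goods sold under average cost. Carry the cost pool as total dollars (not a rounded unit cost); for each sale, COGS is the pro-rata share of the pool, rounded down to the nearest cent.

After Mar 2: 163 on hand, pool $1,793.00 (≈ $11.0000 each)
After Mar 6: 259 on hand, pool $2,945.00 (≈ $11.3707 each)
After Mar 8: 364 on hand, pool $4,520.00 (≈ $12.4176 each)
Mar 10, sell 283: 283/364 × $4,520.00 → $3,514.17
After Mar 11: 157 on hand, pool $1,841.83 (≈ $11.7314 each)
After Mar 13: 546 on hand, pool $6,898.83 (≈ $12.6352 each)
Mar 15, sell 227: 227/546 × $6,898.83 → $2,868.19
Mar 18, sell 173: 173/319 × $4,030.64 → $2,185.89
Total COGS = $3,514.17 + $2,868.19 + $2,185.89 = $8,568.25
Ending inventory (cost pool remaining) = $1,844.75

COGS = $8,568.25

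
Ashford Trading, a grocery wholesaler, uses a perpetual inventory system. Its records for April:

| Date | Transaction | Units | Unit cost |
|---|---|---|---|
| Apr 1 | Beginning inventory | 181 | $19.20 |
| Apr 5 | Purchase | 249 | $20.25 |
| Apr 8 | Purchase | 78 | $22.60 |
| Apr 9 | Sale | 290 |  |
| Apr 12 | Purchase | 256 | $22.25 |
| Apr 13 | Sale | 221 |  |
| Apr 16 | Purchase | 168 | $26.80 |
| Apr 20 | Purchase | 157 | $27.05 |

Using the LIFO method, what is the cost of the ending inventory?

Ending inventory = $13,752.45

Apr 9, 290 sold [LIFO — newest first]: 78 @ $22.60 + 212 @ $20.25 = $6,055.80
Apr 13, 221 sold [LIFO — newest first]: 221 @ $22.25 = $4,917.25
Total COGS = $6,055.80 + $4,917.25 = $10,973.05
Ending inventory: 181 @ $19.20 + 37 @ $20.25 + 35 @ $22.25 + 168 @ $26.80 + 157 @ $27.05 = $13,752.45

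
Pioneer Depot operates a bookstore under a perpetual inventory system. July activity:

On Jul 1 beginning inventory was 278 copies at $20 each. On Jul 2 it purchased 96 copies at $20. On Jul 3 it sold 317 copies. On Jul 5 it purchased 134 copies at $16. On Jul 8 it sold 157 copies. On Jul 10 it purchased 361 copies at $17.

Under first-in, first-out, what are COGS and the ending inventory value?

Jul 3, 317 sold [FIFO — oldest first]: 278 @ $20 + 39 @ $20 = $6,340
Jul 8, 157 sold [FIFO — oldest first]: 57 @ $20 + 100 @ $16 = $2,740
Total COGS = $6,340 + $2,740 = $9,080
Ending inventory: 34 @ $16 + 361 @ $17 = $6,681

COGS = $9,080; ending inventory = $6,681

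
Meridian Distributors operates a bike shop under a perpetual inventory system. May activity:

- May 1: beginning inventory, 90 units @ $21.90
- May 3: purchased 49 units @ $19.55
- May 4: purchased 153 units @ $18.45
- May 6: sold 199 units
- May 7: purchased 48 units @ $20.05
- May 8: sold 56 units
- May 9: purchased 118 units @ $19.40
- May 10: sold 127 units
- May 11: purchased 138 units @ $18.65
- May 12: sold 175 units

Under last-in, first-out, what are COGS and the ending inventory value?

COGS = $10,723.00; ending inventory = $854.10

May 6, 199 sold [LIFO — newest first]: 153 @ $18.45 + 46 @ $19.55 = $3,722.15
May 8, 56 sold [LIFO — newest first]: 48 @ $20.05 + 3 @ $19.55 + 5 @ $21.90 = $1,130.55
May 10, 127 sold [LIFO — newest first]: 118 @ $19.40 + 9 @ $21.90 = $2,486.30
May 12, 175 sold [LIFO — newest first]: 138 @ $18.65 + 37 @ $21.90 = $3,384.00
Total COGS = $3,722.15 + $1,130.55 + $2,486.30 + $3,384.00 = $10,723.00
Ending inventory: 39 @ $21.90 = $854.10
Check: goods available $11,577.10 = COGS $10,723.00 + ending $854.10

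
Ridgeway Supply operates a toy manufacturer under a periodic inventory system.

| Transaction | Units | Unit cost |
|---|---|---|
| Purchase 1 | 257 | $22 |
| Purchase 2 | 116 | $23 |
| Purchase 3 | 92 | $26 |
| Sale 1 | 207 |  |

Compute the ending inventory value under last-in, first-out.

Sale 1 (207) [LIFO — newest first]: 92 @ $26 + 115 @ $23 = $5,037
Ending inventory: 257 @ $22 + 1 @ $23 = $5,677

Ending inventory = $5,677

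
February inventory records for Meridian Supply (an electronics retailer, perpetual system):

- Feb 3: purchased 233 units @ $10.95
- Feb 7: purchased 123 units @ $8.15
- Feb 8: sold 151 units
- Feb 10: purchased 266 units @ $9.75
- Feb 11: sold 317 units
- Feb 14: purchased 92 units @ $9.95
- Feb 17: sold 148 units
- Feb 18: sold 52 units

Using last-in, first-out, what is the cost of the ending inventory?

Feb 8, 151 sold [LIFO — newest first]: 123 @ $8.15 + 28 @ $10.95 = $1,309.05
Feb 11, 317 sold [LIFO — newest first]: 266 @ $9.75 + 51 @ $10.95 = $3,151.95
Feb 17, 148 sold [LIFO — newest first]: 92 @ $9.95 + 56 @ $10.95 = $1,528.60
Feb 18, 52 sold [LIFO — newest first]: 52 @ $10.95 = $569.40
Total COGS = $1,309.05 + $3,151.95 + $1,528.60 + $569.40 = $6,559.00
Ending inventory: 46 @ $10.95 = $503.70
Check: goods available $7,062.70 = COGS $6,559.00 + ending $503.70

Ending inventory = $503.70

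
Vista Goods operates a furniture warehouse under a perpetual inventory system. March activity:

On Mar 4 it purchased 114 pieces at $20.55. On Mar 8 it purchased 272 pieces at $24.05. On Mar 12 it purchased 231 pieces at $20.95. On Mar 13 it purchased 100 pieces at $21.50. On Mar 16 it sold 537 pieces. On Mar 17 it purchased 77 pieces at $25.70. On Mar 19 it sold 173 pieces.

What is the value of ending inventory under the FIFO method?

Mar 16, 537 sold [FIFO — oldest first]: 114 @ $20.55 + 272 @ $24.05 + 151 @ $20.95 = $12,047.75
Mar 19, 173 sold [FIFO — oldest first]: 80 @ $20.95 + 93 @ $21.50 = $3,675.50
Total COGS = $12,047.75 + $3,675.50 = $15,723.25
Ending inventory: 7 @ $21.50 + 77 @ $25.70 = $2,129.40

Ending inventory = $2,129.40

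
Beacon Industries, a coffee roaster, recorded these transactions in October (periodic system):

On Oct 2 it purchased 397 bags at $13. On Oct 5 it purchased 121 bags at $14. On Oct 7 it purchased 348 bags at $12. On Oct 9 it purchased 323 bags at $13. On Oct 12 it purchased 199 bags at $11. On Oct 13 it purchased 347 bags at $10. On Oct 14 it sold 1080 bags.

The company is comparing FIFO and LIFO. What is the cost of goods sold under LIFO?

COGS = $12,390

FIFO COGS: 397 @ $13 + 121 @ $14 + 348 @ $12 + 214 @ $13 = $13,813
LIFO COGS: 347 @ $10 + 199 @ $11 + 323 @ $13 + 211 @ $12 = $12,390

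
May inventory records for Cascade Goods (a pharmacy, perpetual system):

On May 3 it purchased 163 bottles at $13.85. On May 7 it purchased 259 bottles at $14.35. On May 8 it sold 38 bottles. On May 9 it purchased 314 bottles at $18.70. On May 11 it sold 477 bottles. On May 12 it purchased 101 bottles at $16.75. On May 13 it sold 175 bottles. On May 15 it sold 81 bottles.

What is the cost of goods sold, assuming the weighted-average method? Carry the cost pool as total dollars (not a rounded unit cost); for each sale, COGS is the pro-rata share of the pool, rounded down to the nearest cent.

COGS = $12,457.13

After May 3: 163 on hand, pool $2,257.55 (≈ $13.8500 each)
After May 7: 422 on hand, pool $5,974.20 (≈ $14.1569 each)
May 8, sell 38: 38/422 × $5,974.20 → $537.96
After May 9: 698 on hand, pool $11,308.04 (≈ $16.2006 each)
May 11, sell 477: 477/698 × $11,308.04 → $7,727.70
After May 12: 322 on hand, pool $5,272.09 (≈ $16.3730 each)
May 13, sell 175: 175/322 × $5,272.09 → $2,865.26
May 15, sell 81: 81/147 × $2,406.83 → $1,326.21
Total COGS = $537.96 + $7,727.70 + $2,865.26 + $1,326.21 = $12,457.13
Ending inventory (cost pool remaining) = $1,080.62
Check: goods available $13,537.75 = COGS $12,457.13 + ending $1,080.62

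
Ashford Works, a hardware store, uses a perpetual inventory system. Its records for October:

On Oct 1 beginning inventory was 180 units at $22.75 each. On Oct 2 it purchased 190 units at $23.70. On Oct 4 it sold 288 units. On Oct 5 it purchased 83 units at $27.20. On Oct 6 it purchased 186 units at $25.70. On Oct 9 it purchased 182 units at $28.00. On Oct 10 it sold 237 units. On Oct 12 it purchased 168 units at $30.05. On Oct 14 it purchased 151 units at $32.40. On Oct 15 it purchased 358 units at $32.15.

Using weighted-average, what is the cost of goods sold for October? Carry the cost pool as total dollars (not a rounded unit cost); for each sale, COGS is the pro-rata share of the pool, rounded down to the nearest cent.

COGS = $12,935.11

After Oct 1: 180 on hand, pool $4,095.00 (≈ $22.7500 each)
After Oct 2: 370 on hand, pool $8,598.00 (≈ $23.2378 each)
Oct 4, sell 288: 288/370 × $8,598.00 → $6,692.49
After Oct 5: 165 on hand, pool $4,163.11 (≈ $25.2310 each)
After Oct 6: 351 on hand, pool $8,943.31 (≈ $25.4795 each)
After Oct 9: 533 on hand, pool $14,039.31 (≈ $26.3402 each)
Oct 10, sell 237: 237/533 × $14,039.31 → $6,242.62
After Oct 12: 464 on hand, pool $12,845.09 (≈ $27.6834 each)
After Oct 14: 615 on hand, pool $17,737.49 (≈ $28.8414 each)
After Oct 15: 973 on hand, pool $29,247.19 (≈ $30.0588 each)
Total COGS = $6,692.49 + $6,242.62 = $12,935.11
Ending inventory (cost pool remaining) = $29,247.19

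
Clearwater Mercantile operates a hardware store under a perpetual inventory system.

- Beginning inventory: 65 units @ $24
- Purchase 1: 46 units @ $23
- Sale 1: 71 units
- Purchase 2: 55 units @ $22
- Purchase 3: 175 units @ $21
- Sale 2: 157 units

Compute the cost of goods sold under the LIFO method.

Sale 1 (71) [LIFO — newest first]: 46 @ $23 + 25 @ $24 = $1,658
Sale 2 (157) [LIFO — newest first]: 157 @ $21 = $3,297
Total COGS = $1,658 + $3,297 = $4,955
Ending inventory: 40 @ $24 + 55 @ $22 + 18 @ $21 = $2,548
Check: goods available $7,503 = COGS $4,955 + ending $2,548

COGS = $4,955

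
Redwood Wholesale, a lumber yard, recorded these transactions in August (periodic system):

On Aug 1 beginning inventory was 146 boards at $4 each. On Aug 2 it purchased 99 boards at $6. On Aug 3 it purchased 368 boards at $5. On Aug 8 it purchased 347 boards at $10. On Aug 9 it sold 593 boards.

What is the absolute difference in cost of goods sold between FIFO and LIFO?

$1,782

FIFO COGS: 146 @ $4 + 99 @ $6 + 348 @ $5 = $2,918
LIFO COGS: 347 @ $10 + 246 @ $5 = $4,700
Difference = |$2,918 − $4,700| = $1,782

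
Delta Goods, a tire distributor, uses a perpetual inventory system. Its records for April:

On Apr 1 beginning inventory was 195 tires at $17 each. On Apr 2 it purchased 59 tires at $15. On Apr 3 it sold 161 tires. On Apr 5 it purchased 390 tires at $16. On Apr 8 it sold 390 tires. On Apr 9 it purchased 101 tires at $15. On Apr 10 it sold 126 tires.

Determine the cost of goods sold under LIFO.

COGS = $10,799

Apr 3, 161 sold [LIFO — newest first]: 59 @ $15 + 102 @ $17 = $2,619
Apr 8, 390 sold [LIFO — newest first]: 390 @ $16 = $6,240
Apr 10, 126 sold [LIFO — newest first]: 101 @ $15 + 25 @ $17 = $1,940
Total COGS = $2,619 + $6,240 + $1,940 = $10,799
Ending inventory: 68 @ $17 = $1,156
Check: goods available $11,955 = COGS $10,799 + ending $1,156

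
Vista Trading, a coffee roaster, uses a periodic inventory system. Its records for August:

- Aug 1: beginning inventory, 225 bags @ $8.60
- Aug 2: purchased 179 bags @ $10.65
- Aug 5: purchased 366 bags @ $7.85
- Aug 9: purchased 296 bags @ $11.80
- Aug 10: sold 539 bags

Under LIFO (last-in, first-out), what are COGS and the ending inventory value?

COGS = $5,400.35; ending inventory = $4,806.90

Aug 10, 539 sold [LIFO — newest first]: 296 @ $11.80 + 243 @ $7.85 = $5,400.35
Ending inventory: 225 @ $8.60 + 179 @ $10.65 + 123 @ $7.85 = $4,806.90
Check: goods available $10,207.25 = COGS $5,400.35 + ending $4,806.90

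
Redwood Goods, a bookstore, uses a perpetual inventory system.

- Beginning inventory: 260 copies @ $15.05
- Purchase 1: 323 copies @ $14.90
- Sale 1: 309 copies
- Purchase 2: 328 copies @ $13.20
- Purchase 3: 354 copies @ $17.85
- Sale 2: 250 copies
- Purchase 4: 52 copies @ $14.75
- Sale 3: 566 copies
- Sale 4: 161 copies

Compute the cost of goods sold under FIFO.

Sale 1 (309) [FIFO — oldest first]: 260 @ $15.05 + 49 @ $14.90 = $4,643.10
Sale 2 (250) [FIFO — oldest first]: 250 @ $14.90 = $3,725.00
Sale 3 (566) [FIFO — oldest first]: 24 @ $14.90 + 328 @ $13.20 + 214 @ $17.85 = $8,507.10
Sale 4 (161) [FIFO — oldest first]: 140 @ $17.85 + 21 @ $14.75 = $2,808.75
Total COGS = $4,643.10 + $3,725.00 + $8,507.10 + $2,808.75 = $19,683.95
Ending inventory: 31 @ $14.75 = $457.25
Check: goods available $20,141.20 = COGS $19,683.95 + ending $457.25

COGS = $19,683.95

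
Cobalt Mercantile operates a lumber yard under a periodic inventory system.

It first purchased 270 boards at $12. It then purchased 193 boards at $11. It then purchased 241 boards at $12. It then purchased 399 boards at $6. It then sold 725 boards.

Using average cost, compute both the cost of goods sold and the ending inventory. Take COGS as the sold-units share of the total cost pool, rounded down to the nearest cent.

COGS = $6,999.56; ending inventory = $3,649.44

Sale 1, sell 725: 725/1103 × $10,649.00 → $6,999.56
Ending inventory (cost pool remaining) = $3,649.44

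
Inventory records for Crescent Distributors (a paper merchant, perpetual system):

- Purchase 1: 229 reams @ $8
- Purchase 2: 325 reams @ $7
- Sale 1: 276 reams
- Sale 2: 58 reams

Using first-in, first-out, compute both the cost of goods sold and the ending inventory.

Sale 1 (276) [FIFO — oldest first]: 229 @ $8 + 47 @ $7 = $2,161
Sale 2 (58) [FIFO — oldest first]: 58 @ $7 = $406
Total COGS = $2,161 + $406 = $2,567
Ending inventory: 220 @ $7 = $1,540

COGS = $2,567; ending inventory = $1,540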